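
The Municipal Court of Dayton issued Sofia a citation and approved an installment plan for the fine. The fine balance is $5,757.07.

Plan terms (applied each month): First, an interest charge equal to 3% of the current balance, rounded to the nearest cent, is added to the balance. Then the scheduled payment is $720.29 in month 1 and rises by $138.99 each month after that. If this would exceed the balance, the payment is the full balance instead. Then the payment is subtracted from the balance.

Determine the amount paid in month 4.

$1,137.26

Month 1: opening $5,757.07; interest $172.71 → $5,929.78; payment $720.29; balance $5,209.49
Month 2: opening $5,209.49; interest $156.28 → $5,365.77; payment $859.28; balance $4,506.49
Month 3: opening $4,506.49; interest $135.19 → $4,641.68; payment $998.27; balance $3,643.41
Month 4: opening $3,643.41; interest $109.30 → $3,752.71; payment $1,137.26; balance $2,615.45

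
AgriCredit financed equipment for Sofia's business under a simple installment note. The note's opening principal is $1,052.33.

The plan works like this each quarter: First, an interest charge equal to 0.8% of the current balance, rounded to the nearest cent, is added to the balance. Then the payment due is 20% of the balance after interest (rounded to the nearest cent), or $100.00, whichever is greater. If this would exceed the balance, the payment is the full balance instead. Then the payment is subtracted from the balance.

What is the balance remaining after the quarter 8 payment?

$54.57

# | Opening | Interest | Payment | End bal
1 | $1,052.33 | $8.42 | $212.15 | $848.60
2 | $848.60 | $6.79 | $171.08 | $684.31
3 | $684.31 | $5.47 | $137.96 | $551.82
4 | $551.82 | $4.41 | $111.25 | $444.98
5 | $444.98 | $3.56 | $100.00 | $348.54
6 | $348.54 | $2.79 | $100.00 | $251.33
7 | $251.33 | $2.01 | $100.00 | $153.34
8 | $153.34 | $1.23 | $100.00 | $54.57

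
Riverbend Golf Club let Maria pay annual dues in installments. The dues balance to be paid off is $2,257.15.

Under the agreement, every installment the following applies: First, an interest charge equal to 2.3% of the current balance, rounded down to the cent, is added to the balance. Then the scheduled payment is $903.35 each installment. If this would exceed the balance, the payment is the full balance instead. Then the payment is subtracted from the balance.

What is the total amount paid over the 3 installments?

Installment 1: $2,257.15 +$51.91 interest = $2,309.06; pay $903.35 → $1,405.71
Installment 2: $1,405.71 +$32.33 interest = $1,438.04; pay $903.35 → $534.69
Installment 3: $534.69 +$12.29 interest = $546.98; pay $546.98 → $0.00
Total paid: $2,353.68

$2,353.68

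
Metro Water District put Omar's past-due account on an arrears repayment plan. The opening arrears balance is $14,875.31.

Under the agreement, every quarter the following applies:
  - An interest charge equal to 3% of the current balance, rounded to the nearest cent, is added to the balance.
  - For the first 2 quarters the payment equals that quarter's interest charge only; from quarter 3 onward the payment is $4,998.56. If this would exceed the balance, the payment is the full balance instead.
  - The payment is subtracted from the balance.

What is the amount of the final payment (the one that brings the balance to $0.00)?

$828.74

# | Opening | Interest | Payment | End bal
1 | $14,875.31 | $446.26 | $446.26 | $14,875.31
2 | $14,875.31 | $446.26 | $446.26 | $14,875.31
3 | $14,875.31 | $446.26 | $4,998.56 | $10,323.01
4 | $10,323.01 | $309.69 | $4,998.56 | $5,634.14
5 | $5,634.14 | $169.02 | $4,998.56 | $804.60
6 | $804.60 | $24.14 | $828.74 | $0.00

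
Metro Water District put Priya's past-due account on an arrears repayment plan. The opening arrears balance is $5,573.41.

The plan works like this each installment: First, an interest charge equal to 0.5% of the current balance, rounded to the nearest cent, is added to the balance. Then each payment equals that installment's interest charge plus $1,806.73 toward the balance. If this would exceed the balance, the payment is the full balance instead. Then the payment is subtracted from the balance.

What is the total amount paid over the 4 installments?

Installment 1: $5,573.41 +$27.87 interest = $5,601.28; pay $1,834.60 → $3,766.68
Installment 2: $3,766.68 +$18.83 interest = $3,785.51; pay $1,825.56 → $1,959.95
Installment 3: $1,959.95 +$9.80 interest = $1,969.75; pay $1,816.53 → $153.22
Installment 4: $153.22 +$0.77 interest = $153.99; pay $153.99 → $0.00
Total paid: $5,630.68

$5,630.68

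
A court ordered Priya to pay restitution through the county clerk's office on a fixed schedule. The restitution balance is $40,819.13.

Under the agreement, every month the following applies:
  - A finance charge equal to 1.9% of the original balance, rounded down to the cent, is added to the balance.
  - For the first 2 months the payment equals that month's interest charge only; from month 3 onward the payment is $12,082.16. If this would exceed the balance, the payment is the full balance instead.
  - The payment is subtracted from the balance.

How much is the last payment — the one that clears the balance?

Month 1: opening $40,819.13; interest $775.56 → $41,594.69; payment $775.56; balance $40,819.13
Month 2: opening $40,819.13; interest $775.56 → $41,594.69; payment $775.56; balance $40,819.13
Month 3: opening $40,819.13; interest $775.56 → $41,594.69; payment $12,082.16; balance $29,512.53
Month 4: opening $29,512.53; interest $775.56 → $30,288.09; payment $12,082.16; balance $18,205.93
Month 5: opening $18,205.93; interest $775.56 → $18,981.49; payment $12,082.16; balance $6,899.33
Month 6: opening $6,899.33; interest $775.56 → $7,674.89; payment $7,674.89; balance $0.00

$7,674.89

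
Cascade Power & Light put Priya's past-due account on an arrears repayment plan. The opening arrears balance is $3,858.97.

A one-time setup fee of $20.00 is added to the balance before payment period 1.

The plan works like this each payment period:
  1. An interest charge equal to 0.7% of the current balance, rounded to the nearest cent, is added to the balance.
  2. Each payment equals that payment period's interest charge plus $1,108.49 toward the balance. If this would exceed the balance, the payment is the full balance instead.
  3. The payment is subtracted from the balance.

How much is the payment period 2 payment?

$1,127.88

Payment period 1: opening $3,878.97; interest $27.15 → $3,906.12; payment $1,135.64; balance $2,770.48
Payment period 2: opening $2,770.48; interest $19.39 → $2,789.87; payment $1,127.88; balance $1,661.99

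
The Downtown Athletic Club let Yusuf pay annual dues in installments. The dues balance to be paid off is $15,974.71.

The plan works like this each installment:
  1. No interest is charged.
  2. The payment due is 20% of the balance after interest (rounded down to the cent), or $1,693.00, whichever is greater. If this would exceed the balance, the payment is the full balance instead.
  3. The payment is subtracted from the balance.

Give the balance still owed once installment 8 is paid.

Installment 1: $15,974.71 − $3,194.94 → $12,779.77
Installment 2: $12,779.77 − $2,555.95 → $10,223.82
Installment 3: $10,223.82 − $2,044.76 → $8,179.06
Installment 4: $8,179.06 − $1,693.00 → $6,486.06
Installment 5: $6,486.06 − $1,693.00 → $4,793.06
Installment 6: $4,793.06 − $1,693.00 → $3,100.06
Installment 7: $3,100.06 − $1,693.00 → $1,407.06
Installment 8: $1,407.06 − $1,407.06 → $0.00

$0.00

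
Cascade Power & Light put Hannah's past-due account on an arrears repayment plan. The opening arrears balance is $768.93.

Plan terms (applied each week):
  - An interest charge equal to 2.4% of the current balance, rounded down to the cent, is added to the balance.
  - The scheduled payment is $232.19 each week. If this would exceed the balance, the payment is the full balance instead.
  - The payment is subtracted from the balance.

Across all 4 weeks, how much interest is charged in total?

Week 1: $768.93 +$18.45 interest = $787.38; pay $232.19 → $555.19
Week 2: $555.19 +$13.32 interest = $568.51; pay $232.19 → $336.32
Week 3: $336.32 +$8.07 interest = $344.39; pay $232.19 → $112.20
Week 4: $112.20 +$2.69 interest = $114.89; pay $114.89 → $0.00
Total interest: $18.45 + $13.32 + $8.07 + $2.69 = $42.53

$42.53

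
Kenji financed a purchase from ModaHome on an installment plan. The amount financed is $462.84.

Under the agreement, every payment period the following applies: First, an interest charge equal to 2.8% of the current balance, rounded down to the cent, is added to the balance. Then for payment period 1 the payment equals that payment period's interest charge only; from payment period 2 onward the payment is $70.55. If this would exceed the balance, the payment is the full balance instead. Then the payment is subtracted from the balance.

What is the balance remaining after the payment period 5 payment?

Payment period 1: $462.84 +$12.95 interest = $475.79; pay $12.95 → $462.84
Payment period 2: $462.84 +$12.95 interest = $475.79; pay $70.55 → $405.24
Payment period 3: $405.24 +$11.34 interest = $416.58; pay $70.55 → $346.03
Payment period 4: $346.03 +$9.68 interest = $355.71; pay $70.55 → $285.16
Payment period 5: $285.16 +$7.98 interest = $293.14; pay $70.55 → $222.59

$222.59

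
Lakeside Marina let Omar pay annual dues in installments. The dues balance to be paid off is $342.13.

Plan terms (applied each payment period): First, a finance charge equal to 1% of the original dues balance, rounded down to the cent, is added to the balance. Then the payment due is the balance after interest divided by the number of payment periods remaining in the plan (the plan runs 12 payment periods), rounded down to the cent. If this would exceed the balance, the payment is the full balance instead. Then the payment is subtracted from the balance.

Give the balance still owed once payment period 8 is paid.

$128.02

Payment period 1: opening $342.13; interest $3.42 → $345.55; payment $28.79; balance $316.76
Payment period 2: opening $316.76; interest $3.42 → $320.18; payment $29.10; balance $291.08
Payment period 3: opening $291.08; interest $3.42 → $294.50; payment $29.45; balance $265.05
Payment period 4: opening $265.05; interest $3.42 → $268.47; payment $29.83; balance $238.64
Payment period 5: opening $238.64; interest $3.42 → $242.06; payment $30.25; balance $211.81
Payment period 6: opening $211.81; interest $3.42 → $215.23; payment $30.74; balance $184.49
Payment period 7: opening $184.49; interest $3.42 → $187.91; payment $31.31; balance $156.60
Payment period 8: opening $156.60; interest $3.42 → $160.02; payment $32.00; balance $128.02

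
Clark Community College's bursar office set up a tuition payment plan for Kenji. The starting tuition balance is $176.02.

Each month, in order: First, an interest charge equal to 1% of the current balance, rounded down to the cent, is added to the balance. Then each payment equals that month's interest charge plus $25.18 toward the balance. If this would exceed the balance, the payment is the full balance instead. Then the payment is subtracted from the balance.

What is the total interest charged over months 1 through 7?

Month 1: opening $176.02; interest $1.76 → $177.78; payment $26.94; balance $150.84
Month 2: opening $150.84; interest $1.50 → $152.34; payment $26.68; balance $125.66
Month 3: opening $125.66; interest $1.25 → $126.91; payment $26.43; balance $100.48
Month 4: opening $100.48; interest $1.00 → $101.48; payment $26.18; balance $75.30
Month 5: opening $75.30; interest $0.75 → $76.05; payment $25.93; balance $50.12
Month 6: opening $50.12; interest $0.50 → $50.62; payment $25.68; balance $24.94
Month 7: opening $24.94; interest $0.24 → $25.18; payment $25.18; balance $0.00
Total interest: $1.76 + $1.50 + $1.25 + $1.00 + $0.75 + $0.50 + $0.24 = $7.00

$7.00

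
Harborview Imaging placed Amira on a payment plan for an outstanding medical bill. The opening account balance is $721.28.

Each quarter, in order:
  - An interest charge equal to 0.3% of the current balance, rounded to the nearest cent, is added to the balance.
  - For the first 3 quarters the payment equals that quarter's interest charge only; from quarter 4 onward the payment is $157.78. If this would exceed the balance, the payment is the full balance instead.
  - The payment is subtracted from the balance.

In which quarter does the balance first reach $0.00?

Quarter 1: $721.28 +$2.16 interest = $723.44; pay $2.16 → $721.28
Quarter 2: $721.28 +$2.16 interest = $723.44; pay $2.16 → $721.28
Quarter 3: $721.28 +$2.16 interest = $723.44; pay $2.16 → $721.28
Quarter 4: $721.28 +$2.16 interest = $723.44; pay $157.78 → $565.66
Quarter 5: $565.66 +$1.70 interest = $567.36; pay $157.78 → $409.58
Quarter 6: $409.58 +$1.23 interest = $410.81; pay $157.78 → $253.03
Quarter 7: $253.03 +$0.76 interest = $253.79; pay $157.78 → $96.01
Quarter 8: $96.01 +$0.29 interest = $96.30; pay $96.30 → $0.00
Balance reaches $0.00 in quarter 8.

8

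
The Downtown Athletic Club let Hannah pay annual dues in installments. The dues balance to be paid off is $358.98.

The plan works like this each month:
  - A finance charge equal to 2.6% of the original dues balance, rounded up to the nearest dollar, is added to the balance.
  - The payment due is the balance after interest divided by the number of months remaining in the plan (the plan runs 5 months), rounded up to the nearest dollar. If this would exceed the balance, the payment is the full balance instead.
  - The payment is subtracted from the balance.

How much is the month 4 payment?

# | Opening | Interest | Payment | End bal
1 | $358.98 | $10.00 | $74.00 | $294.98
2 | $294.98 | $10.00 | $77.00 | $227.98
3 | $227.98 | $10.00 | $80.00 | $157.98
4 | $157.98 | $10.00 | $84.00 | $83.98

$84.00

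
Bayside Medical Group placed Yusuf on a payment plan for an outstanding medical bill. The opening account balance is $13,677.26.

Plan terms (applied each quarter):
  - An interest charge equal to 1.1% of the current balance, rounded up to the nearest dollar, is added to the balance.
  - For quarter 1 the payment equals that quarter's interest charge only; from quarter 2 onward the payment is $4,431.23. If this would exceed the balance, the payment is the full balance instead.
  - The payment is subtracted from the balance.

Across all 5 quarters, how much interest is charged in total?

Quarter 1: opening $13,677.26; interest $151.00 → $13,828.26; payment $151.00; balance $13,677.26
Quarter 2: opening $13,677.26; interest $151.00 → $13,828.26; payment $4,431.23; balance $9,397.03
Quarter 3: opening $9,397.03; interest $104.00 → $9,501.03; payment $4,431.23; balance $5,069.80
Quarter 4: opening $5,069.80; interest $56.00 → $5,125.80; payment $4,431.23; balance $694.57
Quarter 5: opening $694.57; interest $8.00 → $702.57; payment $702.57; balance $0.00
Total interest: $151.00 + $151.00 + $104.00 + $56.00 + $8.00 = $470.00

$470.00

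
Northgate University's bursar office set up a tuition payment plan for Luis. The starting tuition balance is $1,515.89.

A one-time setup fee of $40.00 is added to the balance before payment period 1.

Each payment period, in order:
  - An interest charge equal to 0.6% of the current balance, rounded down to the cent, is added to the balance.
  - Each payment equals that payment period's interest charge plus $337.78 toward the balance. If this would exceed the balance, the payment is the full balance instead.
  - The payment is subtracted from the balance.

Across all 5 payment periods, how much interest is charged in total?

$26.38

Payment period 1: opening $1,555.89; interest $9.33 → $1,565.22; payment $347.11; balance $1,218.11
Payment period 2: opening $1,218.11; interest $7.30 → $1,225.41; payment $345.08; balance $880.33
Payment period 3: opening $880.33; interest $5.28 → $885.61; payment $343.06; balance $542.55
Payment period 4: opening $542.55; interest $3.25 → $545.80; payment $341.03; balance $204.77
Payment period 5: opening $204.77; interest $1.22 → $205.99; payment $205.99; balance $0.00
Total interest: $9.33 + $7.30 + $5.28 + $3.25 + $1.22 = $26.38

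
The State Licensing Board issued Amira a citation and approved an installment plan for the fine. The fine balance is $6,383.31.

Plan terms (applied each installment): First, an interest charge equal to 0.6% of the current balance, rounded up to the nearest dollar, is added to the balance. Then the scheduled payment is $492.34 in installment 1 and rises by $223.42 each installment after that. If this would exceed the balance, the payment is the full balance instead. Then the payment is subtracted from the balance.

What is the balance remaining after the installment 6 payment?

$243.97

# | Opening | Interest | Payment | End bal
1 | $6,383.31 | $39.00 | $492.34 | $5,929.97
2 | $5,929.97 | $36.00 | $715.76 | $5,250.21
3 | $5,250.21 | $32.00 | $939.18 | $4,343.03
4 | $4,343.03 | $27.00 | $1,162.60 | $3,207.43
5 | $3,207.43 | $20.00 | $1,386.02 | $1,841.41
6 | $1,841.41 | $12.00 | $1,609.44 | $243.97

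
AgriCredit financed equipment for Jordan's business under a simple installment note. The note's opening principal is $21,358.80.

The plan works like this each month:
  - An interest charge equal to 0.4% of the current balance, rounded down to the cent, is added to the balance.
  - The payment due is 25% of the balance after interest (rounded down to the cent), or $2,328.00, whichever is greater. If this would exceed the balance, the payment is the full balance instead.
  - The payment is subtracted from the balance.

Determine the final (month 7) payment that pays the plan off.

Month 1: $21,358.80 +$85.43 interest = $21,444.23; pay $5,361.05 → $16,083.18
Month 2: $16,083.18 +$64.33 interest = $16,147.51; pay $4,036.87 → $12,110.64
Month 3: $12,110.64 +$48.44 interest = $12,159.08; pay $3,039.77 → $9,119.31
Month 4: $9,119.31 +$36.47 interest = $9,155.78; pay $2,328.00 → $6,827.78
Month 5: $6,827.78 +$27.31 interest = $6,855.09; pay $2,328.00 → $4,527.09
Month 6: $4,527.09 +$18.10 interest = $4,545.19; pay $2,328.00 → $2,217.19
Month 7: $2,217.19 +$8.86 interest = $2,226.05; pay $2,226.05 → $0.00

$2,226.05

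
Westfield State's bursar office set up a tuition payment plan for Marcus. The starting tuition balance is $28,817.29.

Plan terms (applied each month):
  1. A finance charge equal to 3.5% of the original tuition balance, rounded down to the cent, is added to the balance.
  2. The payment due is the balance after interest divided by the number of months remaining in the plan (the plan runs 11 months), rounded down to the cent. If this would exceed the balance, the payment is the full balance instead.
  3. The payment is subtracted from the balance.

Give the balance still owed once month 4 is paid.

Month 1: $28,817.29 +$1,008.60 interest = $29,825.89; pay $2,711.44 → $27,114.45
Month 2: $27,114.45 +$1,008.60 interest = $28,123.05; pay $2,812.30 → $25,310.75
Month 3: $25,310.75 +$1,008.60 interest = $26,319.35; pay $2,924.37 → $23,394.98
Month 4: $23,394.98 +$1,008.60 interest = $24,403.58; pay $3,050.44 → $21,353.14

$21,353.14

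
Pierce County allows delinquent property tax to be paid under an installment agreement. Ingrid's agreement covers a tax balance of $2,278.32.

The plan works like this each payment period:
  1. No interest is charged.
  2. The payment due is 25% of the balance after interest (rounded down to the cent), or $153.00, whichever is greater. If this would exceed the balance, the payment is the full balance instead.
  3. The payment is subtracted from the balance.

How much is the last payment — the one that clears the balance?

# | Opening | Payment | End bal
1 | $2,278.32 | $569.58 | $1,708.74
2 | $1,708.74 | $427.18 | $1,281.56
3 | $1,281.56 | $320.39 | $961.17
4 | $961.17 | $240.29 | $720.88
5 | $720.88 | $180.22 | $540.66
6 | $540.66 | $153.00 | $387.66
7 | $387.66 | $153.00 | $234.66
8 | $234.66 | $153.00 | $81.66
9 | $81.66 | $81.66 | $0.00

$81.66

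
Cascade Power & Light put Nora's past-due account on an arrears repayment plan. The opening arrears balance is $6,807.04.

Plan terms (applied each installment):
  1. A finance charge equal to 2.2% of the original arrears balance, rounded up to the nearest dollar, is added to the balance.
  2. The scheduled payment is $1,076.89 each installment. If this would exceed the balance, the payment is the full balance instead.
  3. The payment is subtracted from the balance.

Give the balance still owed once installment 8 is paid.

Installment 1: $6,807.04 +$150.00 interest = $6,957.04; pay $1,076.89 → $5,880.15
Installment 2: $5,880.15 +$150.00 interest = $6,030.15; pay $1,076.89 → $4,953.26
Installment 3: $4,953.26 +$150.00 interest = $5,103.26; pay $1,076.89 → $4,026.37
Installment 4: $4,026.37 +$150.00 interest = $4,176.37; pay $1,076.89 → $3,099.48
Installment 5: $3,099.48 +$150.00 interest = $3,249.48; pay $1,076.89 → $2,172.59
Installment 6: $2,172.59 +$150.00 interest = $2,322.59; pay $1,076.89 → $1,245.70
Installment 7: $1,245.70 +$150.00 interest = $1,395.70; pay $1,076.89 → $318.81
Installment 8: $318.81 +$150.00 interest = $468.81; pay $468.81 → $0.00

$0.00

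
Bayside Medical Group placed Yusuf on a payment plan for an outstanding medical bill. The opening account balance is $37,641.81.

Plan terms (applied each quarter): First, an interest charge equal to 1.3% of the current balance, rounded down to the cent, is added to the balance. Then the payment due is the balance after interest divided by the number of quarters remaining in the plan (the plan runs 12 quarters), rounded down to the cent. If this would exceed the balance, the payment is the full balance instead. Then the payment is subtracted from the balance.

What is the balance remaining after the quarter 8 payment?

# | Opening | Interest | Payment | End bal
1 | $37,641.81 | $489.34 | $3,177.59 | $34,953.56
2 | $34,953.56 | $454.39 | $3,218.90 | $32,189.05
3 | $32,189.05 | $418.45 | $3,260.75 | $29,346.75
4 | $29,346.75 | $381.50 | $3,303.13 | $26,425.12
5 | $26,425.12 | $343.52 | $3,346.08 | $23,422.56
6 | $23,422.56 | $304.49 | $3,389.57 | $20,337.48
7 | $20,337.48 | $264.38 | $3,433.64 | $17,168.22
8 | $17,168.22 | $223.18 | $3,478.28 | $13,913.12

$13,913.12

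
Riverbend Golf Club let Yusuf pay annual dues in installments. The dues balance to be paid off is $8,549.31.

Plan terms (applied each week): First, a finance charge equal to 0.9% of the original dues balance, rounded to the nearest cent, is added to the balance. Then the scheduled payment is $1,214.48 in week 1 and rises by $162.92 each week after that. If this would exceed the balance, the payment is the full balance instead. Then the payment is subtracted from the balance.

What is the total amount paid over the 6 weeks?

Week 1: opening $8,549.31; interest $76.94 → $8,626.25; payment $1,214.48; balance $7,411.77
Week 2: opening $7,411.77; interest $76.94 → $7,488.71; payment $1,377.40; balance $6,111.31
Week 3: opening $6,111.31; interest $76.94 → $6,188.25; payment $1,540.32; balance $4,647.93
Week 4: opening $4,647.93; interest $76.94 → $4,724.87; payment $1,703.24; balance $3,021.63
Week 5: opening $3,021.63; interest $76.94 → $3,098.57; payment $1,866.16; balance $1,232.41
Week 6: opening $1,232.41; interest $76.94 → $1,309.35; payment $1,309.35; balance $0.00
Total paid: $9,010.95

$9,010.95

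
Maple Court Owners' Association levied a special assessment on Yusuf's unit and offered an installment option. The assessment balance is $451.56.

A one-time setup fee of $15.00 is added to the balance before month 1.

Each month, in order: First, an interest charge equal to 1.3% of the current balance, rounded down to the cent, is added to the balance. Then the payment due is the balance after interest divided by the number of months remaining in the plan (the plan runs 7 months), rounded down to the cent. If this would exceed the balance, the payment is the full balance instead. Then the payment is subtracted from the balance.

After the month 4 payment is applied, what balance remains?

Month 1: opening $466.56; interest $6.06 → $472.62; payment $67.51; balance $405.11
Month 2: opening $405.11; interest $5.26 → $410.37; payment $68.39; balance $341.98
Month 3: opening $341.98; interest $4.44 → $346.42; payment $69.28; balance $277.14
Month 4: opening $277.14; interest $3.60 → $280.74; payment $70.18; balance $210.56

$210.56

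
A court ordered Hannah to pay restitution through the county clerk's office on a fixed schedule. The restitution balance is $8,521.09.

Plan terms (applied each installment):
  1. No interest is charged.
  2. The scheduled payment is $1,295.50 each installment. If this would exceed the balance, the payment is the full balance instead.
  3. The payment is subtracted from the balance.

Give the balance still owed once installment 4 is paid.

$3,339.09

# | Opening | Payment | End bal
1 | $8,521.09 | $1,295.50 | $7,225.59
2 | $7,225.59 | $1,295.50 | $5,930.09
3 | $5,930.09 | $1,295.50 | $4,634.59
4 | $4,634.59 | $1,295.50 | $3,339.09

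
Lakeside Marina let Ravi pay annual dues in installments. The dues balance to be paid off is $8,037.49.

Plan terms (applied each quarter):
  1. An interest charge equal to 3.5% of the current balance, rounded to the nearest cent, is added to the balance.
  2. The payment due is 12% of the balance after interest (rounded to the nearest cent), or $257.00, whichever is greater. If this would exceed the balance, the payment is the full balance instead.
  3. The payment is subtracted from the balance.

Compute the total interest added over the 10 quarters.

Quarter 1: $8,037.49 +$281.31 interest = $8,318.80; pay $998.26 → $7,320.54
Quarter 2: $7,320.54 +$256.22 interest = $7,576.76; pay $909.21 → $6,667.55
Quarter 3: $6,667.55 +$233.36 interest = $6,900.91; pay $828.11 → $6,072.80
Quarter 4: $6,072.80 +$212.55 interest = $6,285.35; pay $754.24 → $5,531.11
Quarter 5: $5,531.11 +$193.59 interest = $5,724.70; pay $686.96 → $5,037.74
Quarter 6: $5,037.74 +$176.32 interest = $5,214.06; pay $625.69 → $4,588.37
Quarter 7: $4,588.37 +$160.59 interest = $4,748.96; pay $569.88 → $4,179.08
Quarter 8: $4,179.08 +$146.27 interest = $4,325.35; pay $519.04 → $3,806.31
Quarter 9: $3,806.31 +$133.22 interest = $3,939.53; pay $472.74 → $3,466.79
Quarter 10: $3,466.79 +$121.34 interest = $3,588.13; pay $430.58 → $3,157.55
Total interest: $281.31 + $256.22 + $233.36 + $212.55 + $193.59 + $176.32 + $160.59 + $146.27 + $133.22 + $121.34 = $1,914.77

$1,914.77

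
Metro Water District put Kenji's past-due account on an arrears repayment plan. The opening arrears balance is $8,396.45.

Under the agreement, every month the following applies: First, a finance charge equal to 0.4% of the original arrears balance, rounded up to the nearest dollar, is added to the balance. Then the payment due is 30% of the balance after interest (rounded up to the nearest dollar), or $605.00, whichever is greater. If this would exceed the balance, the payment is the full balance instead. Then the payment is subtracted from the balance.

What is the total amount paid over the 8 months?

Month 1: opening $8,396.45; interest $34.00 → $8,430.45; payment $2,530.00; balance $5,900.45
Month 2: opening $5,900.45; interest $34.00 → $5,934.45; payment $1,781.00; balance $4,153.45
Month 3: opening $4,153.45; interest $34.00 → $4,187.45; payment $1,257.00; balance $2,930.45
Month 4: opening $2,930.45; interest $34.00 → $2,964.45; payment $890.00; balance $2,074.45
Month 5: opening $2,074.45; interest $34.00 → $2,108.45; payment $633.00; balance $1,475.45
Month 6: opening $1,475.45; interest $34.00 → $1,509.45; payment $605.00; balance $904.45
Month 7: opening $904.45; interest $34.00 → $938.45; payment $605.00; balance $333.45
Month 8: opening $333.45; interest $34.00 → $367.45; payment $367.45; balance $0.00
Total paid: $8,668.45

$8,668.45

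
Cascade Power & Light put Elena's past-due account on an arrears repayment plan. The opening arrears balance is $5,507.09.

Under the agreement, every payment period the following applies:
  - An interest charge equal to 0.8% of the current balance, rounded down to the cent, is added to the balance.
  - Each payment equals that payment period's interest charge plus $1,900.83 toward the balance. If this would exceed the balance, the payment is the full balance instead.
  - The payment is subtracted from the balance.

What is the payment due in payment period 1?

Payment period 1: opening $5,507.09; interest $44.05 → $5,551.14; payment $1,944.88; balance $3,606.26

$1,944.88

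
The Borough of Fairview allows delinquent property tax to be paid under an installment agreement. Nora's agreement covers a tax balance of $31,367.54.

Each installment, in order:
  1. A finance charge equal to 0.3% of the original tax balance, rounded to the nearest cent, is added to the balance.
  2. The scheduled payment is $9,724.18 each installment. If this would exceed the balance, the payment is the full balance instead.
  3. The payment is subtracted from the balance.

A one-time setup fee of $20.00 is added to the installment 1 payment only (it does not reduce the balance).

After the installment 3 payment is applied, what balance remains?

Installment 1: opening $31,367.54; interest $94.10 → $31,461.64; payment $9,724.18 (+ $20.00 fee); balance $21,737.46
Installment 2: opening $21,737.46; interest $94.10 → $21,831.56; payment $9,724.18; balance $12,107.38
Installment 3: opening $12,107.38; interest $94.10 → $12,201.48; payment $9,724.18; balance $2,477.30

$2,477.30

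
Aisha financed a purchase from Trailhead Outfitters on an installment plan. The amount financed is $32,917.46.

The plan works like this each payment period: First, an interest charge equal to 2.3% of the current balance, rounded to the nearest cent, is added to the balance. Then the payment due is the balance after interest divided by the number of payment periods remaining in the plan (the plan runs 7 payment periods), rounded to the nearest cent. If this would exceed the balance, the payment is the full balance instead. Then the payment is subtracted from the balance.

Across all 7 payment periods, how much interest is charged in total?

Payment period 1: $32,917.46 +$757.10 interest = $33,674.56; pay $4,810.65 → $28,863.91
Payment period 2: $28,863.91 +$663.87 interest = $29,527.78; pay $4,921.30 → $24,606.48
Payment period 3: $24,606.48 +$565.95 interest = $25,172.43; pay $5,034.49 → $20,137.94
Payment period 4: $20,137.94 +$463.17 interest = $20,601.11; pay $5,150.28 → $15,450.83
Payment period 5: $15,450.83 +$355.37 interest = $15,806.20; pay $5,268.73 → $10,537.47
Payment period 6: $10,537.47 +$242.36 interest = $10,779.83; pay $5,389.92 → $5,389.91
Payment period 7: $5,389.91 +$123.97 interest = $5,513.88; pay $5,513.88 → $0.00
Total interest: $757.10 + $663.87 + $565.95 + $463.17 + $355.37 + $242.36 + $123.97 = $3,171.79

$3,171.79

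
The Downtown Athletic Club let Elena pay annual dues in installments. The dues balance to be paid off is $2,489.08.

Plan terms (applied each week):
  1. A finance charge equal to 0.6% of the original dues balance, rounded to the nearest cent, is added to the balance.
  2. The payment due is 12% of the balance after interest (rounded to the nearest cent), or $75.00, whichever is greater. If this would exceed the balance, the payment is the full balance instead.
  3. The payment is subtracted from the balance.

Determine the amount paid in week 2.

$266.22

Week 1: $2,489.08 +$14.93 interest = $2,504.01; pay $300.48 → $2,203.53
Week 2: $2,203.53 +$14.93 interest = $2,218.46; pay $266.22 → $1,952.24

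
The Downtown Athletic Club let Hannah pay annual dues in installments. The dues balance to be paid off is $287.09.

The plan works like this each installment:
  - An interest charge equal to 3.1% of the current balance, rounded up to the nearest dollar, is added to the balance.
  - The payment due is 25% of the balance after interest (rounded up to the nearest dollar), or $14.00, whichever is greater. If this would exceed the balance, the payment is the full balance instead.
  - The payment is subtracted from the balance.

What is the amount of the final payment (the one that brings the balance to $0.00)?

Installment 1: opening $287.09; interest $9.00 → $296.09; payment $75.00; balance $221.09
Installment 2: opening $221.09; interest $7.00 → $228.09; payment $58.00; balance $170.09
Installment 3: opening $170.09; interest $6.00 → $176.09; payment $45.00; balance $131.09
Installment 4: opening $131.09; interest $5.00 → $136.09; payment $35.00; balance $101.09
Installment 5: opening $101.09; interest $4.00 → $105.09; payment $27.00; balance $78.09
Installment 6: opening $78.09; interest $3.00 → $81.09; payment $21.00; balance $60.09
Installment 7: opening $60.09; interest $2.00 → $62.09; payment $16.00; balance $46.09
Installment 8: opening $46.09; interest $2.00 → $48.09; payment $14.00; balance $34.09
Installment 9: opening $34.09; interest $2.00 → $36.09; payment $14.00; balance $22.09
Installment 10: opening $22.09; interest $1.00 → $23.09; payment $14.00; balance $9.09
Installment 11: opening $9.09; interest $1.00 → $10.09; payment $10.09; balance $0.00

$10.09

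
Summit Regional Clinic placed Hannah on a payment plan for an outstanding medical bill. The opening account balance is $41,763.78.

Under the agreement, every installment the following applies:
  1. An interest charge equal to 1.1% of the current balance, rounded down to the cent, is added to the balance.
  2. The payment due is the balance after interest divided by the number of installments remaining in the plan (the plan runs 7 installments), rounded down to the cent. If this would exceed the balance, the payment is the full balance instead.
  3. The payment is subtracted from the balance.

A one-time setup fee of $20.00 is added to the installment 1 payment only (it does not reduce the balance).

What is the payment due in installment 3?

Installment 1: opening $41,763.78; interest $459.40 → $42,223.18; payment $6,031.88 (+ $20.00 fee); balance $36,191.30
Installment 2: opening $36,191.30; interest $398.10 → $36,589.40; payment $6,098.23; balance $30,491.17
Installment 3: opening $30,491.17; interest $335.40 → $30,826.57; payment $6,165.31; balance $24,661.26

$6,165.31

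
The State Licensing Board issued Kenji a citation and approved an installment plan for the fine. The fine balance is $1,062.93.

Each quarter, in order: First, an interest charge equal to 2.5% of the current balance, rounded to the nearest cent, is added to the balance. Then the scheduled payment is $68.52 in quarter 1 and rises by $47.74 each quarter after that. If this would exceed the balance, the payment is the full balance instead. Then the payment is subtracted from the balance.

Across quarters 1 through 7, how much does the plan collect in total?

$1,183.14

Quarter 1: $1,062.93 +$26.57 interest = $1,089.50; pay $68.52 → $1,020.98
Quarter 2: $1,020.98 +$25.52 interest = $1,046.50; pay $116.26 → $930.24
Quarter 3: $930.24 +$23.26 interest = $953.50; pay $164.00 → $789.50
Quarter 4: $789.50 +$19.74 interest = $809.24; pay $211.74 → $597.50
Quarter 5: $597.50 +$14.94 interest = $612.44; pay $259.48 → $352.96
Quarter 6: $352.96 +$8.82 interest = $361.78; pay $307.22 → $54.56
Quarter 7: $54.56 +$1.36 interest = $55.92; pay $55.92 → $0.00
Total paid: $1,183.14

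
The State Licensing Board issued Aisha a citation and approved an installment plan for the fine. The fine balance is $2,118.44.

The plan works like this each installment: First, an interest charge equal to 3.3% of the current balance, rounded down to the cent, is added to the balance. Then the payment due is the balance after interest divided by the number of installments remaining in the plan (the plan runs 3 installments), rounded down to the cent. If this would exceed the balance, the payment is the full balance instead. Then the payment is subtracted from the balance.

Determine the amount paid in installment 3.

$778.38

Installment 1: opening $2,118.44; interest $69.90 → $2,188.34; payment $729.44; balance $1,458.90
Installment 2: opening $1,458.90; interest $48.14 → $1,507.04; payment $753.52; balance $753.52
Installment 3: opening $753.52; interest $24.86 → $778.38; payment $778.38; balance $0.00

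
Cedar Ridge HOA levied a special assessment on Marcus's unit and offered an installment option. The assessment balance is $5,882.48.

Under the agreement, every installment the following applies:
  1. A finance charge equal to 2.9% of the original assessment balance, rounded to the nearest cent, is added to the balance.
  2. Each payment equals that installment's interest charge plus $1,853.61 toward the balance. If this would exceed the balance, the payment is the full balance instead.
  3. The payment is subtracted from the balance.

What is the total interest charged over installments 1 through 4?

$682.36

Installment 1: $5,882.48 +$170.59 interest = $6,053.07; pay $2,024.20 → $4,028.87
Installment 2: $4,028.87 +$170.59 interest = $4,199.46; pay $2,024.20 → $2,175.26
Installment 3: $2,175.26 +$170.59 interest = $2,345.85; pay $2,024.20 → $321.65
Installment 4: $321.65 +$170.59 interest = $492.24; pay $492.24 → $0.00
Total interest: $170.59 + $170.59 + $170.59 + $170.59 = $682.36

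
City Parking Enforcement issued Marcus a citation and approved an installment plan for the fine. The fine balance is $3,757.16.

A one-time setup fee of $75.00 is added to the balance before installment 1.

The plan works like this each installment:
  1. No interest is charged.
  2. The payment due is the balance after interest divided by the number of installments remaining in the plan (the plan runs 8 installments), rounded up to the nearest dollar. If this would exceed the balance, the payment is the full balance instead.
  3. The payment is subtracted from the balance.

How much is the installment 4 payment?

$479.00

# | Opening | Payment | End bal
1 | $3,832.16 | $480.00 | $3,352.16
2 | $3,352.16 | $479.00 | $2,873.16
3 | $2,873.16 | $479.00 | $2,394.16
4 | $2,394.16 | $479.00 | $1,915.16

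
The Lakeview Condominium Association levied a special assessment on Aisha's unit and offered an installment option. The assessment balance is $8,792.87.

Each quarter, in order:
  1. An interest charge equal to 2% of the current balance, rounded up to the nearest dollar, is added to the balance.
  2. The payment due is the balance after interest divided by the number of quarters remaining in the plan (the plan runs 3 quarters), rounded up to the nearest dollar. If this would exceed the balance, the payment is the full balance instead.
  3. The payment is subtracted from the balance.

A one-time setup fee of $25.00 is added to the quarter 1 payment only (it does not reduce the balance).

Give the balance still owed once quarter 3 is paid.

$0.00

Quarter 1: $8,792.87 +$176.00 interest = $8,968.87; pay $2,990.00 (+ $25.00 fee) → $5,978.87
Quarter 2: $5,978.87 +$120.00 interest = $6,098.87; pay $3,050.00 → $3,048.87
Quarter 3: $3,048.87 +$61.00 interest = $3,109.87; pay $3,109.87 → $0.00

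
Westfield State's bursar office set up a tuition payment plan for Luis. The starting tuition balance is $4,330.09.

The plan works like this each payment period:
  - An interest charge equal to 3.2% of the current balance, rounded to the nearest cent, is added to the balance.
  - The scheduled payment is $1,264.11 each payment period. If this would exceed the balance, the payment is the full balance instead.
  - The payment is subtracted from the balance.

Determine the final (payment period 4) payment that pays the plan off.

$871.27

Payment period 1: opening $4,330.09; interest $138.56 → $4,468.65; payment $1,264.11; balance $3,204.54
Payment period 2: opening $3,204.54; interest $102.55 → $3,307.09; payment $1,264.11; balance $2,042.98
Payment period 3: opening $2,042.98; interest $65.38 → $2,108.36; payment $1,264.11; balance $844.25
Payment period 4: opening $844.25; interest $27.02 → $871.27; payment $871.27; balance $0.00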